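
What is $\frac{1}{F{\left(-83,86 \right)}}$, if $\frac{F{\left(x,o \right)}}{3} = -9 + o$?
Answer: $\frac{1}{231} \approx 0.004329$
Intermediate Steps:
$F{\left(x,o \right)} = -27 + 3 o$ ($F{\left(x,o \right)} = 3 \left(-9 + o\right) = -27 + 3 o$)
$\frac{1}{F{\left(-83,86 \right)}} = \frac{1}{-27 + 3 \cdot 86} = \frac{1}{-27 + 258} = \frac{1}{231}$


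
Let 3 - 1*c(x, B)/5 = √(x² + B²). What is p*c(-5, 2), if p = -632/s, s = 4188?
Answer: -790/349 + 790*√29/1047 ≈ 1.7997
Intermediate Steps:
c(x, B) = 15 - 5*√(B² + x²) (c(x, B) = 15 - 5*√(x² + B²) = 15 - 5*√(B² + x²))
p = -158/1047 (p = -632/4188 = -632*1/4188 = -158/1047 ≈ -0.15091)
p*c(-5, 2) = -158*(15 - 5*√(2² + (-5)²))/1047 = -158*(15 - 5*√(4 + 25))/1047 = -158*(15 - 5*√29)/1047 = -790/349 + 790*√29/1047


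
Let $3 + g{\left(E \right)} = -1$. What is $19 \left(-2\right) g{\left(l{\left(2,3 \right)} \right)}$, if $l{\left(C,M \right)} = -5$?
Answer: $152$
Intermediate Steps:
$g{\left(E \right)} = -4$ ($g{\left(E \right)} = -3 - 1 = -4$)
$19 \left(-2\right) g{\left(l{\left(2,3 \right)} \right)} = 19 \left(-2\right) \left(-4\right) = \left(-38\right) \left(-4\right) = 152$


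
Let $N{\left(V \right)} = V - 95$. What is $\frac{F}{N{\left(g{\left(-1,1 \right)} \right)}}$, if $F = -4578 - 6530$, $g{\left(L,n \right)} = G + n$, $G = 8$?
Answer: $\frac{5554}{43} \approx 129.16$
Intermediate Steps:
$g{\left(L,n \right)} = 8 + n$
$N{\left(V \right)} = -95 + V$
$F = -11108$
$\frac{F}{N{\left(g{\left(-1,1 \right)} \right)}} = - \frac{11108}{-95 + \left(8 + 1\right)} = - \frac{11108}{-95 + 9} = - \frac{11108}{-86} = \left(-11108\right) \left(- \frac{1}{86}\right) = \frac{5554}{43}$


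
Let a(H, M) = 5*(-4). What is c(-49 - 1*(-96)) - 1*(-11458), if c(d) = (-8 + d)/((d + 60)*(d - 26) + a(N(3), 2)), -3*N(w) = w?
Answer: 25517005/2227 ≈ 11458.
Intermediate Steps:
N(w) = -w/3
a(H, M) = -20
c(d) = (-8 + d)/(-20 + (-26 + d)*(60 + d)) (c(d) = (-8 + d)/((d + 60)*(d - 26) - 20) = (-8 + d)/((60 + d)*(-26 + d) - 20) = (-8 + d)/((-26 + d)*(60 + d) - 20) = (-8 + d)/(-20 + (-26 + d)*(60 + d)))
c(-49 - 1*(-96)) - 1*(-11458) = (-8 + (-49 - 1*(-96)))/(-1580 + (-49 - 1*(-96))² + 34*(-49 - 1*(-96))) - 1*(-11458) = (-8 + (-49 + 96))/(-1580 + (-49 + 96)² + 34*(-49 + 96)) + 11458 = (-8 + 47)/(-1580 + 47² + 34*47) + 11458 = 39/(-1580 + 2209 + 1598) + 11458 = 39/2227 + 11458 = 25517005/2227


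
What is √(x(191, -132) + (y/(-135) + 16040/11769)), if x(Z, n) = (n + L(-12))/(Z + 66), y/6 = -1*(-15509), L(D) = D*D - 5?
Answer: 7*I*√3210804187081835/15123165 ≈ 26.228*I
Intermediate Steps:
L(D) = -5 + D² (L(D) = D² - 5 = -5 + D²)
y = 93054 (y = 6*(-1*(-15509)) = 6*15509 = 93054)
x(Z, n) = (139 + n)/(66 + Z) (x(Z, n) = (n + (-5 + (-12)²))/(Z + 66) = (n + (-5 + 144))/(66 + Z) = (n + 139)/(66 + Z) = (139 + n)/(66 + Z))
√(x(191, -132) + (y/(-135) + 16040/11769)) = √((139 - 132)/(66 + 191) + (93054/(-135) + 16040/11769)) = √(7/257 + (93054*(-1/135) + 16040*(1/11769))) = √((1/257)*7 + (-31018/45 + 16040/11769)) = √(7/257 - 121443014/176535) = √(-31209618853/45369495) = 7*I*√3210804187081835/15123165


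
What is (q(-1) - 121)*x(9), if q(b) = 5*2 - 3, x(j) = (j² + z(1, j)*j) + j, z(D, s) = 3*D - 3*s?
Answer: 14364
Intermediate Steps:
z(D, s) = -3*s + 3*D
x(j) = j + j² + j*(3 - 3*j) (x(j) = (j² + (-3*j + 3*1)*j) + j = (j² + (-3*j + 3)*j) + j = (j² + (3 - 3*j)*j) + j = (j² + j*(3 - 3*j)) + j = j + j² + j*(3 - 3*j))
q(b) = 7 (q(b) = 10 - 3 = 7)
(q(-1) - 121)*x(9) = (7 - 121)*(2*9*(2 - 1*9)) = -228*9*(2 - 9) = -228*9*(-7) = -114*(-126) = 14364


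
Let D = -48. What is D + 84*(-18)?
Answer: -1560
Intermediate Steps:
D + 84*(-18) = -48 + 84*(-18) = -48 - 1512 = -1560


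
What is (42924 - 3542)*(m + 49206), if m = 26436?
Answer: 2978933244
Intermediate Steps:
(42924 - 3542)*(m + 49206) = (42924 - 3542)*(26436 + 49206) = 39382*75642 = 2978933244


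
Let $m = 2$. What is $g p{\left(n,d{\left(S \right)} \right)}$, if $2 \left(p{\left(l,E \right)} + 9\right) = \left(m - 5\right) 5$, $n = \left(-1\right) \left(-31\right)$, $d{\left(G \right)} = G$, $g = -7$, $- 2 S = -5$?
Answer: $\frac{231}{2} \approx 115.5$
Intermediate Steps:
$S = \frac{5}{2}$ ($S = \left(- \frac{1}{2}\right) \left(-5\right) = \frac{5}{2} \approx 2.5$)
$n = 31$
$p{\left(l,E \right)} = - \frac{33}{2}$ ($p{\left(l,E \right)} = -9 + \frac{\left(2 - 5\right) 5}{2} = -9 + \frac{\left(-3\right) 5}{2} = -9 + \frac{1}{2} \left(-15\right) = -9 - \frac{15}{2} = - \frac{33}{2}$)
$g p{\left(n,d{\left(S \right)} \right)} = \left(-7\right) \left(- \frac{33}{2}\right) = \frac{231}{2}$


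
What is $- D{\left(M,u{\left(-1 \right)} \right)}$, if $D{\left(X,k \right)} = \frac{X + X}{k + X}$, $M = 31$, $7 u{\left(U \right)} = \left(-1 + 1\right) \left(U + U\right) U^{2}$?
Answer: $-2$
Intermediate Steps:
$u{\left(U \right)} = 0$ ($u{\left(U \right)} = \frac{\left(-1 + 1\right) \left(U + U\right) U^{2}}{7} = \frac{0 \cdot 2 U U^{2}}{7} = \frac{0 U^{2}}{7} = \frac{1}{7} \cdot 0 = 0$)
$D{\left(X,k \right)} = \frac{2 X}{X + k}$
$- D{\left(M,u{\left(-1 \right)} \right)} = - \frac{2 \cdot 31}{31 + 0} = - \frac{2 \cdot 31}{31} = \left(-1\right) 2 = -2$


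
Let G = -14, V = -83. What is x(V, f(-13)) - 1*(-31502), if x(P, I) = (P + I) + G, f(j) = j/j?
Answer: 31406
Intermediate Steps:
f(j) = 1
x(P, I) = -14 + I + P (x(P, I) = (P + I) - 14 = (I + P) - 14 = -14 + I + P)
x(V, f(-13)) - 1*(-31502) = (-14 + 1 - 83) - 1*(-31502) = -96 + 31502 = 31406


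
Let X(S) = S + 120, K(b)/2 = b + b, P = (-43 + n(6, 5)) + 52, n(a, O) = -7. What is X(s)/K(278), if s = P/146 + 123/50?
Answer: 447029/4058800 ≈ 0.11014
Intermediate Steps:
P = 2 (P = (-43 - 7) + 52 = -50 + 52 = 2)
K(b) = 4*b (K(b) = 2*(b + b) = 2*(2*b) = 4*b)
s = 9029/3650 (s = 2/146 + 123/50 = 2*(1/146) + 123*(1/50) = 1/73 + 123/50 = 9029/3650 ≈ 2.4737)
X(S) = 120 + S
X(s)/K(278) = (120 + 9029/3650)/((4*278)) = (447029/3650)/1112 = (447029/3650)*(1/1112) = 447029/4058800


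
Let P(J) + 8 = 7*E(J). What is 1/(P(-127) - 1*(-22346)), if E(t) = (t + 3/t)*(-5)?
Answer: 127/3401546 ≈ 3.7336e-5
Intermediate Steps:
E(t) = -15/t - 5*t
P(J) = -8 - 105/J - 35*J (P(J) = -8 + 7*(-15/J - 5*J) = -8 + (-105/J - 35*J) = -8 - 105/J - 35*J)
1/(P(-127) - 1*(-22346)) = 1/((-8 - 105/(-127) - 35*(-127)) - 1*(-22346)) = 1/((-8 - 105*(-1/127) + 4445) + 22346) = 1/((-8 + 105/127 + 4445) + 22346) = 1/(563604/127 + 22346) = 1/(3401546/127) = 127/3401546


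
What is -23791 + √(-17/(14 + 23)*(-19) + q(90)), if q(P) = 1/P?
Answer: -23791 + √10769590/1110 ≈ -23788.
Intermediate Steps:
-23791 + √(-17/(14 + 23)*(-19) + q(90)) = -23791 + √(-17/(14 + 23)*(-19) + 1/90) = -23791 + √(-17/37*(-19) + 1/90) = -23791 + √(323/37 + 1/90) = -23791 + √(29107/3330) = -23791 + √10769590/1110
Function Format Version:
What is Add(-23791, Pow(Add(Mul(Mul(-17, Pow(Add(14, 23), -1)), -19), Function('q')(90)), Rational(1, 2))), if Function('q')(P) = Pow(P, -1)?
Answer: Add(-23791, Mul(Rational(1, 1110), Pow(10769590, Rational(1, 2)))) ≈ -23788.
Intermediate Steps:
Add(-23791, Pow(Add(Mul(Mul(-17, Pow(Add(14, 23), -1)), -19), Function('q')(90)), Rational(1, 2))) = Add(-23791, Pow(Add(Mul(Mul(-17, Pow(Add(14, 23), -1)), -19), Pow(90, -1)), Rational(1, 2))) = Add(-23791, Pow(Add(Mul(Mul(-17, Pow(37, -1)), -19), Rational(1, 90)), Rational(1, 2))) = Add(-23791, Pow(Add(Mul(Mul(-17, Rational(1, 37)), -19), Rational(1, 90)), Rational(1, 2))) = Add(-23791, Pow(Add(Mul(Rational(-17, 37), -19), Rational(1, 90)), Rational(1, 2))) = Add(-23791, Pow(Add(Rational(323, 37), Rational(1, 90)), Rational(1, 2))) = Add(-23791, Pow(Rational(29107, 3330), Rational(1, 2))) = Add(-23791, Mul(Rational(1, 1110), Pow(10769590, Rational(1, 2))))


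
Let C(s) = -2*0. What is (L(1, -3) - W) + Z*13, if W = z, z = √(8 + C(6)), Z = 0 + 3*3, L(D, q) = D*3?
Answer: 120 - 2*√2 ≈ 117.17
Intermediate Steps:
L(D, q) = 3*D
C(s) = 0
Z = 9 (Z = 0 + 9 = 9)
z = 2*√2 (z = √(8 + 0) = √8 = 2*√2 ≈ 2.8284)
W = 2*√2 ≈ 2.8284
(L(1, -3) - W) + Z*13 = (3*1 - 2*√2) + 9*13 = (3 - 2*√2) + 117 = 120 - 2*√2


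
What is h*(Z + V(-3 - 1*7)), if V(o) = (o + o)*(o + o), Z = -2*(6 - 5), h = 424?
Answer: 168752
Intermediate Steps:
Z = -2 (Z = -2*1 = -2)
V(o) = 4*o**2 (V(o) = (2*o)*(2*o) = 4*o**2)
h*(Z + V(-3 - 1*7)) = 424*(-2 + 4*(-3 - 1*7)**2) = 424*(-2 + 4*(-3 - 7)**2) = 424*(-2 + 4*(-10)**2) = 424*(-2 + 4*100) = 424*(-2 + 400) = 424*398 = 168752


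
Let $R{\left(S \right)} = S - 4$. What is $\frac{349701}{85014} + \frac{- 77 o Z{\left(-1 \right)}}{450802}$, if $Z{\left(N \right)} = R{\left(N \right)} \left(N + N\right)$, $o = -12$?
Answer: $\frac{2400476357}{580673958} \approx 4.1339$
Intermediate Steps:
$R{\left(S \right)} = -4 + S$ ($R{\left(S \right)} = S - 4 = -4 + S$)
$Z{\left(N \right)} = 2 N \left(-4 + N\right)$ ($Z{\left(N \right)} = \left(-4 + N\right) \left(N + N\right) = \left(-4 + N\right) 2 N = 2 N \left(-4 + N\right)$)
$\frac{349701}{85014} + \frac{- 77 o Z{\left(-1 \right)}}{450802} = \frac{349701}{85014} + \frac{\left(-77\right) \left(-12\right) 2 \left(-1\right) \left(-4 - 1\right)}{450802} = 349701 \cdot \frac{1}{85014} + 924 \cdot 2 \left(-1\right) \left(-5\right) \frac{1}{450802} = \frac{116567}{28338} + 924 \cdot 10 \cdot \frac{1}{450802} = \frac{116567}{28338} + 9240 \cdot \frac{1}{450802} = \frac{116567}{28338} + \frac{420}{20491} = \frac{2400476357}{580673958}$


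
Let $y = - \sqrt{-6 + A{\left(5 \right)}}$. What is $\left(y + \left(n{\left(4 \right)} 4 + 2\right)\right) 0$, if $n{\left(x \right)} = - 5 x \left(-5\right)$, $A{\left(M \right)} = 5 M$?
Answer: $0$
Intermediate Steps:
$n{\left(x \right)} = 25 x$
$y = - \sqrt{19}$ ($y = - \sqrt{-6 + 5 \cdot 5} = - \sqrt{-6 + 25} = - \sqrt{19} \approx -4.3589$)
$\left(y + \left(n{\left(4 \right)} 4 + 2\right)\right) 0 = \left(- \sqrt{19} + \left(25 \cdot 4 \cdot 4 + 2\right)\right) 0 = \left(- \sqrt{19} + \left(100 \cdot 4 + 2\right)\right) 0 = \left(- \sqrt{19} + \left(400 + 2\right)\right) 0 = \left(- \sqrt{19} + 402\right) 0 = \left(402 - \sqrt{19}\right) 0 = 0$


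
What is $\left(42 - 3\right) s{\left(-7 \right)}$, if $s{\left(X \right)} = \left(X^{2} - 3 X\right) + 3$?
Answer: $2847$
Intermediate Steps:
$s{\left(X \right)} = 3 + X^{2} - 3 X$
$\left(42 - 3\right) s{\left(-7 \right)} = \left(42 - 3\right) \left(3 + \left(-7\right)^{2} - -21\right) = 39 \left(3 + 49 + 21\right) = 39 \cdot 73 = 2847$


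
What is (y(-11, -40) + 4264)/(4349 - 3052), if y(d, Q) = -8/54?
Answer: 115124/35019 ≈ 3.2875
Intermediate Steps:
y(d, Q) = -4/27 (y(d, Q) = -8*1/54 = -4/27)
(y(-11, -40) + 4264)/(4349 - 3052) = (-4/27 + 4264)/(4349 - 3052) = (115124/27)/1297 = (115124/27)*(1/1297) = 115124/35019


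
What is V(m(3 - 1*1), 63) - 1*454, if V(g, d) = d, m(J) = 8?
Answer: -391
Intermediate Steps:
V(m(3 - 1*1), 63) - 1*454 = 63 - 1*454 = 63 - 454 = -391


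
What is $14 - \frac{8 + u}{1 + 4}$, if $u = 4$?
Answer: $\frac{58}{5} \approx 11.6$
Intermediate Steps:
$14 - \frac{8 + u}{1 + 4} = 14 - \frac{8 + 4}{1 + 4} = 14 - \frac{12}{5} = \frac{58}{5}$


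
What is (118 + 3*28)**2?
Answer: 40804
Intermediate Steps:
(118 + 3*28)**2 = (118 + 84)**2 = 202**2 = 40804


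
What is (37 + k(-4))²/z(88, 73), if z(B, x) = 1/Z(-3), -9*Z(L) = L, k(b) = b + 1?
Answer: 1156/3 ≈ 385.33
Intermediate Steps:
k(b) = 1 + b
Z(L) = -L/9
z(B, x) = 3 (z(B, x) = 1/(-⅑*(-3)) = 1/(⅓) = 3)
(37 + k(-4))²/z(88, 73) = (37 + (1 - 4))²/3 = (37 - 3)²*(⅓) = 34²*(⅓) = 1156*(⅓) = 1156/3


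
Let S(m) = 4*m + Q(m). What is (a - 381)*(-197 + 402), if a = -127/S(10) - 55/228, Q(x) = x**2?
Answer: -31257826/399 ≈ -78340.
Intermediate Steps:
S(m) = m**2 + 4*m (S(m) = 4*m + m**2 = m**2 + 4*m)
a = -2291/1995 (a = -127*1/(10*(4 + 10)) - 55/228 = -127/(10*14) - 55*1/228 = -127/140 - 55/228 = -2291/1995 ≈ -1.1484)
(a - 381)*(-197 + 402) = (-2291/1995 - 381)*(-197 + 402) = -762386/1995*205 = -31257826/399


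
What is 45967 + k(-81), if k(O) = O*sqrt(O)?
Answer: 45967 - 729*I ≈ 45967.0 - 729.0*I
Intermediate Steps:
k(O) = O**(3/2)
45967 + k(-81) = 45967 + (-81)**(3/2) = 45967 - 729*I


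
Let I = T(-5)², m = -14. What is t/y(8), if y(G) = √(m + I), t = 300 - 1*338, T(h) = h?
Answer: -38*√11/11 ≈ -11.457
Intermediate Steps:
I = 25 (I = (-5)² = 25)
t = -38 (t = 300 - 338 = -38)
y(G) = √11 (y(G) = √(-14 + 25) = √11)
t/y(8) = -38*√11/11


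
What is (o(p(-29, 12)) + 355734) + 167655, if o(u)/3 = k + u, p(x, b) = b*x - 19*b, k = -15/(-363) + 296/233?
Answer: 14707299516/28193 ≈ 5.2167e+5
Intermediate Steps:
k = 36981/28193 (k = -15*(-1/363) + 296*(1/233) = 5/121 + 296/233 = 36981/28193 ≈ 1.3117)
p(x, b) = -19*b + b*x
o(u) = 110943/28193 + 3*u (o(u) = 3*(36981/28193 + u) = 110943/28193 + 3*u)
(o(p(-29, 12)) + 355734) + 167655 = ((110943/28193 + 3*(12*(-19 - 29))) + 355734) + 167655 = ((110943/28193 + 3*(12*(-48))) + 355734) + 167655 = ((110943/28193 + 3*(-576)) + 355734) + 167655 = ((110943/28193 - 1728) + 355734) + 167655 = (-48606561/28193 + 355734) + 167655 = 9980602101/28193 + 167655 = 14707299516/28193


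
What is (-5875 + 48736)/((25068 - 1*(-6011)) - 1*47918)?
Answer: -14287/5613 ≈ -2.5453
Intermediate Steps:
(-5875 + 48736)/((25068 - 1*(-6011)) - 1*47918) = 42861/((25068 + 6011) - 47918) = 42861/(31079 - 47918) = 42861/(-16839) = 42861*(-1/16839) = -14287/5613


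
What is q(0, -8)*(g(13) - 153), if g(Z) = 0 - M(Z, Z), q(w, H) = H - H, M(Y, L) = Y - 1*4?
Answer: 0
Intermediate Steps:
M(Y, L) = -4 + Y (M(Y, L) = Y - 4 = -4 + Y)
q(w, H) = 0
g(Z) = 4 - Z (g(Z) = 0 - (-4 + Z) = 0 + (4 - Z) = 4 - Z)
q(0, -8)*(g(13) - 153) = 0*((4 - 1*13) - 153) = 0*((4 - 13) - 153) = 0*(-9 - 153) = 0*(-162) = 0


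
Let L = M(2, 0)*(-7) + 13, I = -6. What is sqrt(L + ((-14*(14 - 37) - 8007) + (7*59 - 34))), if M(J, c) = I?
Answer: I*sqrt(7251) ≈ 85.153*I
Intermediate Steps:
M(J, c) = -6
L = 55 (L = -6*(-7) + 13 = 42 + 13 = 55)
sqrt(L + ((-14*(14 - 37) - 8007) + (7*59 - 34))) = sqrt(55 + ((-14*(14 - 37) - 8007) + (7*59 - 34))) = sqrt(55 + ((-14*(-23) - 8007) + (413 - 34))) = sqrt(55 + ((322 - 8007) + 379)) = sqrt(55 + (-7685 + 379)) = sqrt(55 - 7306) = sqrt(-7251) = I*sqrt(7251)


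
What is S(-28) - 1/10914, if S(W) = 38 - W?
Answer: 720323/10914 ≈ 66.000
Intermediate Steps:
S(-28) - 1/10914 = (38 - 1*(-28)) - 1/10914 = (38 + 28) - 1*1/10914 = 66 - 1/10914 = 720323/10914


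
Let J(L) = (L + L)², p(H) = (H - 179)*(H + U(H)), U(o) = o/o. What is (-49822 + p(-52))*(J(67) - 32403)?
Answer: 549578327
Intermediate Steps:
U(o) = 1
p(H) = (1 + H)*(-179 + H) (p(H) = (H - 179)*(H + 1) = (-179 + H)*(1 + H) = (1 + H)*(-179 + H))
J(L) = 4*L² (J(L) = (2*L)² = 4*L²)
(-49822 + p(-52))*(J(67) - 32403) = (-49822 + (-179 + (-52)² - 178*(-52)))*(4*67² - 32403) = (-49822 + (-179 + 2704 + 9256))*(4*4489 - 32403) = (-49822 + 11781)*(17956 - 32403) = -38041*(-14447) = 549578327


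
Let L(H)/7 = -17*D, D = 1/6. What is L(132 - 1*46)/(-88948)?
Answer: 119/533688 ≈ 0.00022298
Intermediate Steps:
D = ⅙ ≈ 0.16667
L(H) = -119/6 (L(H) = 7*(-17*⅙) = 7*(-17/6) = -119/6)
L(132 - 1*46)/(-88948) = -119/6/(-88948) = -119/6*(-1/88948) = 119/533688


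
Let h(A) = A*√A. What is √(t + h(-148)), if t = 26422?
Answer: √(26422 - 296*I*√37) ≈ 162.64 - 5.5351*I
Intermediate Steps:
h(A) = A^(3/2)
√(t + h(-148)) = √(26422 + (-148)^(3/2)) = √(26422 - 296*I*√37)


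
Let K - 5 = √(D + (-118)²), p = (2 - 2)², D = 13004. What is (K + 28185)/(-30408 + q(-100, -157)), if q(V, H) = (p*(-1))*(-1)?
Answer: -14095/15204 - √187/2534 ≈ -0.93246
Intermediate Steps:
p = 0 (p = 0² = 0)
K = 5 + 12*√187 (K = 5 + √(13004 + (-118)²) = 5 + √(13004 + 13924) = 5 + √26928 = 5 + 12*√187 ≈ 169.10)
q(V, H) = 0 (q(V, H) = (0*(-1))*(-1) = 0*(-1) = 0)
(K + 28185)/(-30408 + q(-100, -157)) = ((5 + 12*√187) + 28185)/(-30408 + 0) = (28190 + 12*√187)/(-30408) = (28190 + 12*√187)*(-1/30408) = -14095/15204 - √187/2534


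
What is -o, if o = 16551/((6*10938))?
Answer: -1839/7292 ≈ -0.25219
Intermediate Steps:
o = 1839/7292 (o = 16551/65628 = 16551*(1/65628) = 1839/7292 ≈ 0.25219)
-o = -1*1839/7292 = -1839/7292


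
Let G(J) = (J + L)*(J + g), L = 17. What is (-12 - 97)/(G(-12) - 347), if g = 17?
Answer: 109/322 ≈ 0.33851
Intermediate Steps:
G(J) = (17 + J)**2 (G(J) = (J + 17)*(J + 17) = (17 + J)*(17 + J) = (17 + J)**2)
(-12 - 97)/(G(-12) - 347) = (-12 - 97)/((289 + (-12)**2 + 34*(-12)) - 347) = -109/((289 + 144 - 408) - 347) = -109/(25 - 347) = -109/(-322) = -109*(-1/322) = 109/322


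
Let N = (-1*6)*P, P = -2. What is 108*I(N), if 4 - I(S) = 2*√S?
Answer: 432 - 432*√3 ≈ -316.25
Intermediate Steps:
N = 12 (N = -1*6*(-2) = -6*(-2) = 12)
I(S) = 4 - 2*√S
108*I(N) = 108*(4 - 4*√3) = 432 - 432*√3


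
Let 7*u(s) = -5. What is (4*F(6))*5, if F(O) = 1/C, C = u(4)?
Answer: -28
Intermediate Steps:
u(s) = -5/7 (u(s) = (1/7)*(-5) = -5/7)
C = -5/7 ≈ -0.71429
F(O) = -7/5 (F(O) = 1/(-5/7) = -7/5)
(4*F(6))*5 = (4*(-7/5))*5 = -28/5*5 = -28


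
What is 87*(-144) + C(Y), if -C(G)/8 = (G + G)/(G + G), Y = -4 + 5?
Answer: -12536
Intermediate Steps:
Y = 1
C(G) = -8 (C(G) = -8*(G + G)/(G + G) = -8*2*G/(2*G) = -8*2*G*1/(2*G) = -8*1 = -8)
87*(-144) + C(Y) = 87*(-144) - 8 = -12528 - 8 = -12536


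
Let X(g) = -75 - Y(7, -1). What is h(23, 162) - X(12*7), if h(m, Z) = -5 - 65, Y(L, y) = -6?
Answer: -1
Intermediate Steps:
X(g) = -69 (X(g) = -75 - 1*(-6) = -75 + 6 = -69)
h(m, Z) = -70
h(23, 162) - X(12*7) = -70 - 1*(-69) = -70 + 69 = -1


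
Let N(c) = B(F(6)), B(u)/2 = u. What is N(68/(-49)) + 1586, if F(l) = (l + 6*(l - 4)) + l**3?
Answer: 2054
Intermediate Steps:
F(l) = -24 + l**3 + 7*l (F(l) = (l + 6*(-4 + l)) + l**3 = (l + (-24 + 6*l)) + l**3 = (-24 + 7*l) + l**3 = -24 + l**3 + 7*l)
B(u) = 2*u
N(c) = 468 (N(c) = 2*(-24 + 6**3 + 7*6) = 2*(-24 + 216 + 42) = 2*234 = 468)
N(68/(-49)) + 1586 = 468 + 1586 = 2054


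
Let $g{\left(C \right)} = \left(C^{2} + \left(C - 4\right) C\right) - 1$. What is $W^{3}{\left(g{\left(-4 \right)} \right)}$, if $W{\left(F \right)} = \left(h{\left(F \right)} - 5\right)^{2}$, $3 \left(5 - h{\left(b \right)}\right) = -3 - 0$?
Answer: $1$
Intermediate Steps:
$g{\left(C \right)} = -1 + C^{2} + C \left(-4 + C\right)$ ($g{\left(C \right)} = \left(C^{2} + \left(C - 4\right) C\right) - 1 = \left(C^{2} + \left(-4 + C\right) C\right) - 1 = \left(C^{2} + C \left(-4 + C\right)\right) - 1 = -1 + C^{2} + C \left(-4 + C\right)$)
$h{\left(b \right)} = 6$ ($h{\left(b \right)} = 5 - \frac{-3 - 0}{3} = 5 - \frac{-3 + 0}{3} = 5 - -1 = 5 + 1 = 6$)
$W{\left(F \right)} = 1$ ($W{\left(F \right)} = \left(6 - 5\right)^{2} = 1^{2} = 1$)
$W^{3}{\left(g{\left(-4 \right)} \right)} = 1^{3} = 1$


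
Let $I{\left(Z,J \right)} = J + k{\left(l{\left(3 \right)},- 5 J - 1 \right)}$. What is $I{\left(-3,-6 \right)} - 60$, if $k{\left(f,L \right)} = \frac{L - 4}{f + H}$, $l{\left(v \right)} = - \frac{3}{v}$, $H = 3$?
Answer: $- \frac{107}{2} \approx -53.5$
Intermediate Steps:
$k{\left(f,L \right)} = \frac{-4 + L}{3 + f}$ ($k{\left(f,L \right)} = \frac{L - 4}{f + 3} = \frac{-4 + L}{3 + f}$)
$I{\left(Z,J \right)} = - \frac{5}{2} - \frac{3 J}{2}$ ($I{\left(Z,J \right)} = J + \frac{-4 - \left(1 + 5 J\right)}{3 - \frac{3}{3}} = J + \frac{-4 - \left(1 + 5 J\right)}{3 - 1} = J + \frac{-5 - 5 J}{3 - 1} = J + \frac{-5 - 5 J}{2} = J - \left(\frac{5}{2} + \frac{5 J}{2}\right) = - \frac{5}{2} - \frac{3 J}{2}$)
$I{\left(-3,-6 \right)} - 60 = \left(- \frac{5}{2} - -9\right) - 60 = \left(- \frac{5}{2} + 9\right) - 60 = \frac{13}{2} - 60 = - \frac{107}{2}$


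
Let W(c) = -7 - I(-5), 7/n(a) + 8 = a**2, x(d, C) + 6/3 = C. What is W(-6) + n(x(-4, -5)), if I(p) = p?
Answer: -75/41 ≈ -1.8293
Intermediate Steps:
x(d, C) = -2 + C
n(a) = 7/(-8 + a**2)
W(c) = -2 (W(c) = -7 - 1*(-5) = -7 + 5 = -2)
W(-6) + n(x(-4, -5)) = -2 + 7/(-8 + (-2 - 5)**2) = -2 + 7/(-8 + (-7)**2) = -2 + 7/(-8 + 49) = -2 + 7/41 = -75/41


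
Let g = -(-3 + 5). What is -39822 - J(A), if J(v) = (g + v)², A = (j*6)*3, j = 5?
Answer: -47566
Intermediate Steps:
g = -2 ≈ -2.0000
A = 90 (A = (5*6)*3 = 30*3 = 90)
J(v) = (-2 + v)²
-39822 - J(A) = -39822 - (-2 + 90)² = -39822 - 1*88² = -39822 - 1*7744 = -39822 - 7744 = -47566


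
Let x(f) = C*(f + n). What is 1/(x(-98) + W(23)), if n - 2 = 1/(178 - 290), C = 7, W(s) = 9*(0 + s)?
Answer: -16/7441 ≈ -0.0021502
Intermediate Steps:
W(s) = 9*s
n = 223/112 (n = 2 + 1/(178 - 290) = 2 + 1/(-112) = 2 - 1/112 = 223/112 ≈ 1.9911)
x(f) = 223/16 + 7*f (x(f) = 7*(f + 223/112) = 7*(223/112 + f) = 223/16 + 7*f)
1/(x(-98) + W(23)) = 1/((223/16 + 7*(-98)) + 9*23) = 1/((223/16 - 686) + 207) = 1/(-10753/16 + 207) = 1/(-7441/16) = -16/7441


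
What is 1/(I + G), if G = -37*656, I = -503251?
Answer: -1/527523 ≈ -1.8957e-6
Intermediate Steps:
G = -24272
1/(I + G) = 1/(-503251 - 24272) = 1/(-527523) = -1/527523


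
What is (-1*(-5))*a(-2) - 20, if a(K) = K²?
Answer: 0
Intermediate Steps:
(-1*(-5))*a(-2) - 20 = -1*(-5)*(-2)² - 20 = 5*4 - 20 = 20 - 20 = 0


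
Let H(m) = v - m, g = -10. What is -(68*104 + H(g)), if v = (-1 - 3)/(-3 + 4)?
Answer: -7078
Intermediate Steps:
v = -4 (v = -4/1 = -4*1 = -4)
H(m) = -4 - m
-(68*104 + H(g)) = -(68*104 + (-4 - 1*(-10))) = -(7072 + (-4 + 10)) = -(7072 + 6) = -1*7078 = -7078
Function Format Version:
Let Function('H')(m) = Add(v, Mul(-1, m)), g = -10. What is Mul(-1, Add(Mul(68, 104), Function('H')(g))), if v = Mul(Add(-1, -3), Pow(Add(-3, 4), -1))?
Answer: -7078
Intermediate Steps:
v = -4 (v = Mul(-4, Pow(1, -1)) = Mul(-4, 1) = -4)
Function('H')(m) = Add(-4, Mul(-1, m))
Mul(-1, Add(Mul(68, 104), Function('H')(g))) = Mul(-1, Add(Mul(68, 104), Add(-4, Mul(-1, -10)))) = Mul(-1, Add(7072, Add(-4, 10))) = Mul(-1, Add(7072, 6)) = Mul(-1, 7078) = -7078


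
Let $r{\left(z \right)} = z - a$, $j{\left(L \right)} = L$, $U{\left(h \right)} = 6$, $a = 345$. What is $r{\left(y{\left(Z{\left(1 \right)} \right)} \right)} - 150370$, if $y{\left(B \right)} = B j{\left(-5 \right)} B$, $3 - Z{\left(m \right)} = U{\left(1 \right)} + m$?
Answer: $-150795$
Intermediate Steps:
$Z{\left(m \right)} = -3 - m$ ($Z{\left(m \right)} = 3 - \left(6 + m\right) = -3 - m$)
$y{\left(B \right)} = - 5 B^{2}$ ($y{\left(B \right)} = B \left(-5\right) B = - 5 B B = - 5 B^{2}$)
$r{\left(z \right)} = -345 + z$ ($r{\left(z \right)} = z - 345 = -345 + z$)
$r{\left(y{\left(Z{\left(1 \right)} \right)} \right)} - 150370 = \left(-345 - 5 \left(-3 - 1\right)^{2}\right) - 150370 = \left(-345 - 5 \left(-4\right)^{2}\right) - 150370 = \left(-345 - 80\right) - 150370 = -425 - 150370 = -150795$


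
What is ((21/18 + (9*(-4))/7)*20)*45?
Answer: -25050/7 ≈ -3578.6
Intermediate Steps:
((21/18 + (9*(-4))/7)*20)*45 = ((21*(1/18) - 36*⅐)*20)*45 = ((7/6 - 36/7)*20)*45 = -167/42*20*45 = -1670/21*45 = -25050/7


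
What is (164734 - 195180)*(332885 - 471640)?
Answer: 4224534730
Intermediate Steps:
(164734 - 195180)*(332885 - 471640) = -30446*(-138755) = 4224534730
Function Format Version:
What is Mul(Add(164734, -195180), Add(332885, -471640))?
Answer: 4224534730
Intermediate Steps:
Mul(Add(164734, -195180), Add(332885, -471640)) = Mul(-30446, -138755) = 4224534730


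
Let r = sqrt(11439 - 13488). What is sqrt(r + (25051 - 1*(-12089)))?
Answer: sqrt(37140 + I*sqrt(2049)) ≈ 192.72 + 0.117*I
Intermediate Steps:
r = I*sqrt(2049) (r = sqrt(-2049) = I*sqrt(2049) ≈ 45.266*I)
sqrt(r + (25051 - 1*(-12089))) = sqrt(I*sqrt(2049) + (25051 - 1*(-12089))) = sqrt(I*sqrt(2049) + (25051 + 12089)) = sqrt(I*sqrt(2049) + 37140) = sqrt(37140 + I*sqrt(2049))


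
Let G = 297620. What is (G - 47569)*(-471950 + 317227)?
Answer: -38688640873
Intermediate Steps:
(G - 47569)*(-471950 + 317227) = (297620 - 47569)*(-471950 + 317227) = 250051*(-154723) = -38688640873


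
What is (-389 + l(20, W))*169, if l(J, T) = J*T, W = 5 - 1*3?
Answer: -58981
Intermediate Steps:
W = 2 (W = 5 - 3 = 2)
(-389 + l(20, W))*169 = (-389 + 20*2)*169 = (-389 + 40)*169 = -349*169 = -58981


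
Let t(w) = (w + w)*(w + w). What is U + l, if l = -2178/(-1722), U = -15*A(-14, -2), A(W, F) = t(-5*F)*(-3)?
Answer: 5166363/287 ≈ 18001.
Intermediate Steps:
t(w) = 4*w**2 (t(w) = (2*w)*(2*w) = 4*w**2)
A(W, F) = -300*F**2 (A(W, F) = (4*(-5*F)**2)*(-3) = (4*(25*F**2))*(-3) = (100*F**2)*(-3) = -300*F**2)
U = 18000 (U = -(-4500)*(-2)**2 = -(-4500)*4 = -15*(-1200) = 18000)
l = 363/287 (l = -2178*(-1/1722) = 363/287 ≈ 1.2648)
U + l = 18000 + 363/287 = 5166363/287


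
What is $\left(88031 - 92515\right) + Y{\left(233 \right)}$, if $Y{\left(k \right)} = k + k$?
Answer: $-4018$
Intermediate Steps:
$Y{\left(k \right)} = 2 k$
$\left(88031 - 92515\right) + Y{\left(233 \right)} = \left(88031 - 92515\right) + 2 \cdot 233 = -4484 + 466 = -4018$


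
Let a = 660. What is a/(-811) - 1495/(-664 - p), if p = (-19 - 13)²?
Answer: 98365/1368968 ≈ 0.071853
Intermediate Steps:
p = 1024 (p = (-32)² = 1024)
a/(-811) - 1495/(-664 - p) = 660/(-811) - 1495/(-664 - 1*1024) = 660*(-1/811) - 1495/(-664 - 1024) = -660/811 - 1495/(-1688) = -660/811 - 1495*(-1/1688) = -660/811 + 1495/1688 = 98365/1368968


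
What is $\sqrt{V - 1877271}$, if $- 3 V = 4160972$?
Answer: $\frac{i \sqrt{29378355}}{3} \approx 1806.7 i$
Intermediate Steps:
$V = - \frac{4160972}{3}$ ($V = \left(- \frac{1}{3}\right) 4160972 = - \frac{4160972}{3} \approx -1.387 \cdot 10^{6}$)
$\sqrt{V - 1877271} = \sqrt{- \frac{4160972}{3} - 1877271} = \sqrt{- \frac{9792785}{3}} = \frac{i \sqrt{29378355}}{3}$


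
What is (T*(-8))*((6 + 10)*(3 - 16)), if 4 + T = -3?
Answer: -11648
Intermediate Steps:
T = -7 (T = -4 - 3 = -7)
(T*(-8))*((6 + 10)*(3 - 16)) = (-7*(-8))*((6 + 10)*(3 - 16)) = 56*(16*(-13)) = 56*(-208) = -11648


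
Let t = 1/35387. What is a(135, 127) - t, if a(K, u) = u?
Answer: 4494148/35387 ≈ 127.00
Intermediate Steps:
t = 1/35387 ≈ 2.8259e-5
a(135, 127) - t = 127 - 1*1/35387 = 127 - 1/35387 = 4494148/35387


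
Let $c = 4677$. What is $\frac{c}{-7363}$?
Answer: $- \frac{4677}{7363} \approx -0.6352$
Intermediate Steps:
$\frac{c}{-7363} = \frac{4677}{-7363} = 4677 \left(- \frac{1}{7363}\right) = - \frac{4677}{7363}$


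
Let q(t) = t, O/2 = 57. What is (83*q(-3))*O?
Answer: -28386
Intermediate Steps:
O = 114 (O = 2*57 = 114)
(83*q(-3))*O = (83*(-3))*114 = -249*114 = -28386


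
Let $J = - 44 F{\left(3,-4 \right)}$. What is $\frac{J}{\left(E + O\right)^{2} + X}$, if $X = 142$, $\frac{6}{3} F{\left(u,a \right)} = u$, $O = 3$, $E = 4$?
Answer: $- \frac{66}{191} \approx -0.34555$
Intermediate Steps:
$F{\left(u,a \right)} = \frac{u}{2}$
$J = -66$ ($J = - 44 \cdot \frac{1}{2} \cdot 3 = \left(-44\right) \frac{3}{2} = -66$)
$\frac{J}{\left(E + O\right)^{2} + X} = \frac{1}{\left(4 + 3\right)^{2} + 142} \left(-66\right) = \frac{1}{7^{2} + 142} \left(-66\right) = \frac{1}{49 + 142} \left(-66\right) = \frac{1}{191} \left(-66\right) = - \frac{66}{191}$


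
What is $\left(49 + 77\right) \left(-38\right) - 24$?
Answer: $-4812$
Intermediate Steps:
$\left(49 + 77\right) \left(-38\right) - 24 = 126 \left(-38\right) - 24 = -4788 - 24 = -4812$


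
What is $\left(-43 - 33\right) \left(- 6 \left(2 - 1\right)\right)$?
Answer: $456$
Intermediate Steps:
$\left(-43 - 33\right) \left(- 6 \left(2 - 1\right)\right) = - 76 \left(\left(-6\right) 1\right) = \left(-76\right) \left(-6\right) = 456$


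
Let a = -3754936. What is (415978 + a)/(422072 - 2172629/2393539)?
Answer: -2663975397454/336747873393 ≈ -7.9109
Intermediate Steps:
(415978 + a)/(422072 - 2172629/2393539) = (415978 - 3754936)/(422072 - 2172629/2393539) = -3338958/(422072 - 2172629*1/2393539) = -3338958/(422072 - 2172629/2393539) = -3338958/1010243620179/2393539 = -3338958*2393539/1010243620179 = -2663975397454/336747873393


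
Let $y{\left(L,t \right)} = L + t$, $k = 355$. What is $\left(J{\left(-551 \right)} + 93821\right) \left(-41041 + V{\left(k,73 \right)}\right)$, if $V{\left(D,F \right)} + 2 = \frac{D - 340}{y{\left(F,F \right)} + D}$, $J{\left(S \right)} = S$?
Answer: $- \frac{639288995520}{167} \approx -3.8281 \cdot 10^{9}$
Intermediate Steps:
$V{\left(D,F \right)} = -2 + \frac{-340 + D}{D + 2 F}$ ($V{\left(D,F \right)} = -2 + \frac{D - 340}{\left(F + F\right) + D} = -2 + \frac{-340 + D}{2 F + D} = -2 + \frac{-340 + D}{D + 2 F}$)
$\left(J{\left(-551 \right)} + 93821\right) \left(-41041 + V{\left(k,73 \right)}\right) = \left(-551 + 93821\right) \left(-41041 + \frac{-340 - 355 - 292}{355 + 2 \cdot 73}\right) = 93270 \left(-41041 + \frac{-340 - 355 - 292}{355 + 146}\right) = 93270 \left(-41041 + \frac{1}{501} \left(-987\right)\right) = 93270 \left(-41041 - \frac{329}{167}\right) = 93270 \left(- \frac{6854176}{167}\right) = - \frac{639288995520}{167}$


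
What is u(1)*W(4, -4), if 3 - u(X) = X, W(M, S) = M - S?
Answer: 16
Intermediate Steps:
u(X) = 3 - X
u(1)*W(4, -4) = (3 - 1*1)*(4 - 1*(-4)) = (3 - 1)*(4 + 4) = 2*8 = 16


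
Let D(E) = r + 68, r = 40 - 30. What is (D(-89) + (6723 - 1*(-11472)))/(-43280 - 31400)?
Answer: -18273/74680 ≈ -0.24468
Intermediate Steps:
r = 10
D(E) = 78 (D(E) = 10 + 68 = 78)
(D(-89) + (6723 - 1*(-11472)))/(-43280 - 31400) = (78 + (6723 - 1*(-11472)))/(-43280 - 31400) = (78 + (6723 + 11472))/(-74680) = (78 + 18195)*(-1/74680) = 18273*(-1/74680) = -18273/74680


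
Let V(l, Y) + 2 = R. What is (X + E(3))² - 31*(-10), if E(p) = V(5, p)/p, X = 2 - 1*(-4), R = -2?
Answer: 2986/9 ≈ 331.78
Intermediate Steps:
V(l, Y) = -4 (V(l, Y) = -2 - 2 = -4)
X = 6 (X = 2 + 4 = 6)
E(p) = -4/p
(X + E(3))² - 31*(-10) = (6 - 4/3)² - 31*(-10) = (6 - 4*⅓)² + 310 = (6 - 4/3)² + 310 = (14/3)² + 310 = 196/9 + 310 = 2986/9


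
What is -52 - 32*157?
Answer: -5076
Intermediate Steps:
-52 - 32*157 = -52 - 5024 = -5076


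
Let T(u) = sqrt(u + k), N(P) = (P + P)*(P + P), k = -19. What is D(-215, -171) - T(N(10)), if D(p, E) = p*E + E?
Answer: 36594 - sqrt(381) ≈ 36575.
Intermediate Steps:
N(P) = 4*P**2 (N(P) = (2*P)*(2*P) = 4*P**2)
T(u) = sqrt(-19 + u) (T(u) = sqrt(u - 19) = sqrt(-19 + u))
D(p, E) = E + E*p (D(p, E) = E*p + E = E + E*p)
D(-215, -171) - T(N(10)) = -171*(1 - 215) - sqrt(-19 + 4*10**2) = -171*(-214) - sqrt(-19 + 4*100) = 36594 - sqrt(-19 + 400) = 36594 - sqrt(381)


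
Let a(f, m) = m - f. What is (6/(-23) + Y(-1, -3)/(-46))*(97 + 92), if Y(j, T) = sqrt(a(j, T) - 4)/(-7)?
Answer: -1134/23 + 27*I*sqrt(6)/46 ≈ -49.304 + 1.4377*I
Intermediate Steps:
Y(j, T) = -sqrt(-4 + T - j)/7 (Y(j, T) = sqrt((T - j) - 4)/(-7) = sqrt(-4 + T - j)*(-1/7) = -sqrt(-4 + T - j)/7)
(6/(-23) + Y(-1, -3)/(-46))*(97 + 92) = (6/(-23) - sqrt(-4 - 3 - 1*(-1))/7/(-46))*(97 + 92) = (6*(-1/23) - sqrt(-4 - 3 + 1)/7*(-1/46))*189 = (-6/23 - I*sqrt(6)/7*(-1/46))*189 = (-6/23 + I*sqrt(6)/322)*189 = -1134/23 + 27*I*sqrt(6)/46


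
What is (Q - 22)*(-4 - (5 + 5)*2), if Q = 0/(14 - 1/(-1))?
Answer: 528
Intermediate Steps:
Q = 0 (Q = 0/(14 - 1*(-1)) = 0/(14 + 1) = 0/15 = 0*(1/15) = 0)
(Q - 22)*(-4 - (5 + 5)*2) = (0 - 22)*(-4 - (5 + 5)*2) = -22*(-4 - 10*2) = -22*(-4 - 1*20) = -22*(-4 - 20) = -22*(-24) = 528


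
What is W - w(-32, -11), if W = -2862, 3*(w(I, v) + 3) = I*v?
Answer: -8929/3 ≈ -2976.3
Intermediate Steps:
w(I, v) = -3 + I*v/3 (w(I, v) = -3 + (I*v)/3 = -3 + I*v/3)
W - w(-32, -11) = -2862 - (-3 + (1/3)*(-32)*(-11)) = -2862 - (-3 + 352/3) = -2862 - 1*343/3 = -2862 - 343/3 = -8929/3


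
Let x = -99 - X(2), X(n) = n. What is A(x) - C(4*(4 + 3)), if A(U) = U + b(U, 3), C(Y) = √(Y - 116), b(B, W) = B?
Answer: -202 - 2*I*√22 ≈ -202.0 - 9.3808*I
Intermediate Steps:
C(Y) = √(-116 + Y)
x = -101 (x = -99 - 1*2 = -99 - 2 = -101)
A(U) = 2*U (A(U) = U + U = 2*U)
A(x) - C(4*(4 + 3)) = 2*(-101) - √(-116 + 4*(4 + 3)) = -202 - √(-116 + 4*7) = -202 - √(-116 + 28) = -202 - √(-88) = -202 - 2*I*√22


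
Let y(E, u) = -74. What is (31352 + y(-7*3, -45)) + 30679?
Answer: 61957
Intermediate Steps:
(31352 + y(-7*3, -45)) + 30679 = (31352 - 74) + 30679 = 31278 + 30679 = 61957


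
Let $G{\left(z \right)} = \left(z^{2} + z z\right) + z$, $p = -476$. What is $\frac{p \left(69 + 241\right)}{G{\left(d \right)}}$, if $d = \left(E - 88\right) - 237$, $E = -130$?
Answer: $- \frac{4216}{11817} \approx -0.35677$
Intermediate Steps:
$d = -455$ ($d = \left(-130 - 88\right) - 237 = -218 - 237 = -455$)
$G{\left(z \right)} = z + 2 z^{2}$ ($G{\left(z \right)} = \left(z^{2} + z^{2}\right) + z = 2 z^{2} + z = z + 2 z^{2}$)
$\frac{p \left(69 + 241\right)}{G{\left(d \right)}} = \frac{\left(-476\right) \left(69 + 241\right)}{\left(-455\right) \left(1 + 2 \left(-455\right)\right)} = \frac{\left(-476\right) 310}{\left(-455\right) \left(1 - 910\right)} = - \frac{147560}{\left(-455\right) \left(-909\right)} = - \frac{147560}{413595} = \left(-147560\right) \frac{1}{413595} = - \frac{4216}{11817}$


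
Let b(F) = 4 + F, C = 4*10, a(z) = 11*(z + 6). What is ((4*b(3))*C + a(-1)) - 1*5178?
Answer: -4003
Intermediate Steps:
a(z) = 66 + 11*z (a(z) = 11*(6 + z) = 66 + 11*z)
C = 40
((4*b(3))*C + a(-1)) - 1*5178 = ((4*(4 + 3))*40 + (66 + 11*(-1))) - 1*5178 = ((4*7)*40 + (66 - 11)) - 5178 = (28*40 + 55) - 5178 = (1120 + 55) - 5178 = 1175 - 5178 = -4003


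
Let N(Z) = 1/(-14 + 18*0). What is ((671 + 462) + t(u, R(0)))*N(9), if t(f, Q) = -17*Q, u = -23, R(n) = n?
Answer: -1133/14 ≈ -80.929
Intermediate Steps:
N(Z) = -1/14 (N(Z) = 1/(-14 + 0) = 1/(-14) = -1/14)
((671 + 462) + t(u, R(0)))*N(9) = ((671 + 462) - 17*0)*(-1/14) = (1133 + 0)*(-1/14) = 1133*(-1/14) = -1133/14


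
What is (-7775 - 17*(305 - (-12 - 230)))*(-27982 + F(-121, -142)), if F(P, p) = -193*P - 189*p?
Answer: -379196466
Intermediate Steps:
(-7775 - 17*(305 - (-12 - 230)))*(-27982 + F(-121, -142)) = (-7775 - 17*(305 - (-12 - 230)))*(-27982 + (-193*(-121) - 189*(-142))) = (-7775 - 17*(305 - 1*(-242)))*(-27982 + (23353 + 26838)) = (-7775 - 17*(305 + 242))*(-27982 + 50191) = (-7775 - 17*547)*22209 = (-7775 - 9299)*22209 = -17074*22209 = -379196466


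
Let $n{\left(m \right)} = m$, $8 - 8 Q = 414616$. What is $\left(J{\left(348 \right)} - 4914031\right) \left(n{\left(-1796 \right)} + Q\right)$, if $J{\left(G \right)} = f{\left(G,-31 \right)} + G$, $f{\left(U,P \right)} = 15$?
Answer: $263480705496$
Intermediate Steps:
$Q = -51826$ ($Q = 1 - 51827 = -51826$)
$J{\left(G \right)} = 15 + G$
$\left(J{\left(348 \right)} - 4914031\right) \left(n{\left(-1796 \right)} + Q\right) = \left(\left(15 + 348\right) - 4914031\right) \left(-1796 - 51826\right) = \left(363 - 4914031\right) \left(-53622\right) = \left(-4913668\right) \left(-53622\right) = 263480705496$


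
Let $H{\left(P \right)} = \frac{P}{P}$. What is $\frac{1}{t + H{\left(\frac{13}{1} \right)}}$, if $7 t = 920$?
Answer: $\frac{7}{927} \approx 0.0075512$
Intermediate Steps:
$H{\left(P \right)} = 1$
$t = \frac{920}{7}$ ($t = \frac{1}{7} \cdot 920 = \frac{920}{7} \approx 131.43$)
$\frac{1}{t + H{\left(\frac{13}{1} \right)}} = \frac{1}{\frac{920}{7} + 1} = \frac{1}{\frac{927}{7}} = \frac{7}{927}$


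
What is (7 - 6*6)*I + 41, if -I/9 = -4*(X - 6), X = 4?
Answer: 2129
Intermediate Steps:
I = -72 (I = -(-36)*(4 - 6) = -(-36)*(-2) = -9*8 = -72)
(7 - 6*6)*I + 41 = (7 - 6*6)*(-72) + 41 = (7 - 36)*(-72) + 41 = -29*(-72) + 41 = 2088 + 41 = 2129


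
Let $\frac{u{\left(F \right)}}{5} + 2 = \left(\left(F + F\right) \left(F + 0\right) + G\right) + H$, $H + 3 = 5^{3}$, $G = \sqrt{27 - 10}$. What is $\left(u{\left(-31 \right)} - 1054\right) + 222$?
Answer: $9378 + 5 \sqrt{17} \approx 9398.6$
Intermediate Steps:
$G = \sqrt{17} \approx 4.1231$
$H = 122$ ($H = -3 + 5^{3} = -3 + 125 = 122$)
$u{\left(F \right)} = 600 + 5 \sqrt{17} + 10 F^{2}$ ($u{\left(F \right)} = -10 + 5 \left(\left(\left(F + F\right) \left(F + 0\right) + \sqrt{17}\right) + 122\right) = -10 + 5 \left(\left(2 F F + \sqrt{17}\right) + 122\right) = -10 + 5 \left(\left(2 F^{2} + \sqrt{17}\right) + 122\right) = -10 + 5 \left(\left(\sqrt{17} + 2 F^{2}\right) + 122\right) = -10 + 5 \left(122 + \sqrt{17} + 2 F^{2}\right) = -10 + \left(610 + 5 \sqrt{17} + 10 F^{2}\right) = 600 + 5 \sqrt{17} + 10 F^{2}$)
$\left(u{\left(-31 \right)} - 1054\right) + 222 = \left(\left(600 + 5 \sqrt{17} + 10 \left(-31\right)^{2}\right) - 1054\right) + 222 = \left(\left(600 + 5 \sqrt{17} + 10 \cdot 961\right) - 1054\right) + 222 = \left(\left(600 + 5 \sqrt{17} + 9610\right) - 1054\right) + 222 = \left(\left(10210 + 5 \sqrt{17}\right) - 1054\right) + 222 = \left(9156 + 5 \sqrt{17}\right) + 222 = 9378 + 5 \sqrt{17}$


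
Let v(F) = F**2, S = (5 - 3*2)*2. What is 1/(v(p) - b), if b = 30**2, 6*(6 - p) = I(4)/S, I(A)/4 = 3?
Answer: -1/851 ≈ -0.0011751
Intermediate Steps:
I(A) = 12 (I(A) = 4*3 = 12)
S = -2 (S = (5 - 6)*2 = -1*2 = -2)
p = 7 (p = 6 - 2/(-2) = 6 - 2*(-1)/2 = 6 - 1/6*(-6) = 6 + 1 = 7)
b = 900
1/(v(p) - b) = 1/(7**2 - 1*900) = 1/(49 - 900) = 1/(-851) = -1/851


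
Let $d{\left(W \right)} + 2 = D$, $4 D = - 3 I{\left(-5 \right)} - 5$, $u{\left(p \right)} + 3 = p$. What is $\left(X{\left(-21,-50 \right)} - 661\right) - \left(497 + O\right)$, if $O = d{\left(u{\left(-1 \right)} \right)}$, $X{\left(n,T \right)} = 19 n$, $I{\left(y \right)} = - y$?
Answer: $-1550$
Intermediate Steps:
$u{\left(p \right)} = -3 + p$
$D = -5$ ($D = \frac{- 3 \left(\left(-1\right) \left(-5\right)\right) - 5}{4} = \frac{\left(-3\right) 5 - 5}{4} = \frac{-15 - 5}{4} = \frac{1}{4} \left(-20\right) = -5$)
$d{\left(W \right)} = -7$ ($d{\left(W \right)} = -2 - 5 = -7$)
$O = -7$
$\left(X{\left(-21,-50 \right)} - 661\right) - \left(497 + O\right) = \left(19 \left(-21\right) - 661\right) - 490 = \left(-399 - 661\right) + \left(-497 + 7\right) = -1060 - 490 = -1550$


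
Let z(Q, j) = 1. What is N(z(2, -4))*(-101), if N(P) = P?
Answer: -101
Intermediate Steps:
N(z(2, -4))*(-101) = 1*(-101) = -101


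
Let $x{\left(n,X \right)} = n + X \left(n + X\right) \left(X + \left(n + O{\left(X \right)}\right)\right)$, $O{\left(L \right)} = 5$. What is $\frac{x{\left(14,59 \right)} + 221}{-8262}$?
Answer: $- \frac{336181}{8262} \approx -40.69$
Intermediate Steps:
$x{\left(n,X \right)} = n + X \left(X + n\right) \left(5 + X + n\right)$ ($x{\left(n,X \right)} = n + X \left(n + X\right) \left(X + \left(n + 5\right)\right) = n + X \left(X + n\right) \left(X + \left(5 + n\right)\right) = n + X \left(X + n\right) \left(5 + X + n\right)$)
$\frac{x{\left(14,59 \right)} + 221}{-8262} = \frac{\left(14 + 59^{3} + 5 \cdot 59^{2} + 59 \cdot 14^{2} + 2 \cdot 14 \cdot 59^{2} + 5 \cdot 59 \cdot 14\right) + 221}{-8262} = \left(\left(14 + 205379 + 5 \cdot 3481 + 59 \cdot 196 + 2 \cdot 14 \cdot 3481 + 4130\right) + 221\right) \left(- \frac{1}{8262}\right) = \left(\left(14 + 205379 + 17405 + 11564 + 97468 + 4130\right) + 221\right) \left(- \frac{1}{8262}\right) = \left(335960 + 221\right) \left(- \frac{1}{8262}\right) = 336181 \left(- \frac{1}{8262}\right) = - \frac{336181}{8262}$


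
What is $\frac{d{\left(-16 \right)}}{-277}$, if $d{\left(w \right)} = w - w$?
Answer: $0$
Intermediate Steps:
$d{\left(w \right)} = 0$
$\frac{d{\left(-16 \right)}}{-277} = \frac{0}{-277} = 0 \left(- \frac{1}{277}\right) = 0$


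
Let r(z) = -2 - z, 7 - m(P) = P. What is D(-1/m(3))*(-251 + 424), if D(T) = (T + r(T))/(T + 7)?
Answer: -1384/27 ≈ -51.259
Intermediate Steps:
m(P) = 7 - P
D(T) = -2/(7 + T) (D(T) = (T + (-2 - T))/(T + 7) = -2/(7 + T))
D(-1/m(3))*(-251 + 424) = (-2/(7 - 1/(7 - 1*3)))*(-251 + 424) = -2/(7 - 1/(7 - 3))*173 = -2/(7 - 1/4)*173 = -2/27/4*173 = -2*4/27*173 = -8/27*173 = -1384/27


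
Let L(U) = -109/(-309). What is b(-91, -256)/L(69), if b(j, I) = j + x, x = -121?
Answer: -65508/109 ≈ -600.99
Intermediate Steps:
L(U) = 109/309 (L(U) = -109*(-1/309) = 109/309)
b(j, I) = -121 + j (b(j, I) = j - 121 = -121 + j)
b(-91, -256)/L(69) = (-121 - 91)/(109/309) = -212*309/109 = -65508/109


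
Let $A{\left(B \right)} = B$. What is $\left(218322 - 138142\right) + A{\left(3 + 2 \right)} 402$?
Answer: $82190$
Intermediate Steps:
$\left(218322 - 138142\right) + A{\left(3 + 2 \right)} 402 = \left(218322 - 138142\right) + \left(3 + 2\right) 402 = 80180 + 5 \cdot 402 = 80180 + 2010 = 82190$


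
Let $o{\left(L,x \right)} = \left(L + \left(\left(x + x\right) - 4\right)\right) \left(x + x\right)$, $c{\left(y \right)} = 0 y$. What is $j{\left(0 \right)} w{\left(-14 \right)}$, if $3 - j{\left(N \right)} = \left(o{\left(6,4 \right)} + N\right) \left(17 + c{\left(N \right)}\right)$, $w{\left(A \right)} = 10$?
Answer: $-13570$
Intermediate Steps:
$c{\left(y \right)} = 0$
$o{\left(L,x \right)} = 2 x \left(-4 + L + 2 x\right)$ ($o{\left(L,x \right)} = \left(L + \left(2 x - 4\right)\right) 2 x = \left(L + \left(-4 + 2 x\right)\right) 2 x = \left(-4 + L + 2 x\right) 2 x = 2 x \left(-4 + L + 2 x\right)$)
$j{\left(N \right)} = -1357 - 17 N$ ($j{\left(N \right)} = 3 - \left(2 \cdot 4 \left(-4 + 6 + 2 \cdot 4\right) + N\right) \left(17 + 0\right) = 3 - \left(2 \cdot 4 \left(-4 + 6 + 8\right) + N\right) 17 = 3 - \left(2 \cdot 4 \cdot 10 + N\right) 17 = 3 - \left(80 + N\right) 17 = 3 - \left(1360 + 17 N\right) = -1357 - 17 N$)
$j{\left(0 \right)} w{\left(-14 \right)} = \left(-1357 - 0\right) 10 = \left(-1357 + 0\right) 10 = \left(-1357\right) 10 = -13570$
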